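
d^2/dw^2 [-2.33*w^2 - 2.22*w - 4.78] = -4.66000000000000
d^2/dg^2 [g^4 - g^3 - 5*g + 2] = 6*g*(2*g - 1)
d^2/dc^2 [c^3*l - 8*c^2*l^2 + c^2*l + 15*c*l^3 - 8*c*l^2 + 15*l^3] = 2*l*(3*c - 8*l + 1)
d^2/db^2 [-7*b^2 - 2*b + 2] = -14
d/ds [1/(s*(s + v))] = -(2*s + v)/(s^2*(s + v)^2)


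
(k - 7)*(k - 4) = k^2 - 11*k + 28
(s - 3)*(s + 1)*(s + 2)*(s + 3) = s^4 + 3*s^3 - 7*s^2 - 27*s - 18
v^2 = v^2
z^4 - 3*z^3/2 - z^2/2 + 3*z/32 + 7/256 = (z - 7/4)*(z - 1/4)*(z + 1/4)^2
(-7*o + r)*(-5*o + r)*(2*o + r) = 70*o^3 + 11*o^2*r - 10*o*r^2 + r^3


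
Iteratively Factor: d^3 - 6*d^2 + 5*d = (d)*(d^2 - 6*d + 5) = d*(d - 1)*(d - 5)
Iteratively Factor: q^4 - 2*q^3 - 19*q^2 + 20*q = (q)*(q^3 - 2*q^2 - 19*q + 20) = q*(q - 1)*(q^2 - q - 20) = q*(q - 5)*(q - 1)*(q + 4)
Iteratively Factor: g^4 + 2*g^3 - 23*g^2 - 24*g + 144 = (g - 3)*(g^3 + 5*g^2 - 8*g - 48) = (g - 3)*(g + 4)*(g^2 + g - 12) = (g - 3)^2*(g + 4)*(g + 4)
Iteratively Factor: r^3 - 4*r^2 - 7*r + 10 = (r - 5)*(r^2 + r - 2) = (r - 5)*(r - 1)*(r + 2)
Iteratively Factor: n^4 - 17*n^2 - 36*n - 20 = (n - 5)*(n^3 + 5*n^2 + 8*n + 4) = (n - 5)*(n + 1)*(n^2 + 4*n + 4) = (n - 5)*(n + 1)*(n + 2)*(n + 2)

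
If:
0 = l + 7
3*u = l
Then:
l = -7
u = -7/3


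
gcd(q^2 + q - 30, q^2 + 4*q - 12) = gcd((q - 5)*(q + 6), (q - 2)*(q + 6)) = q + 6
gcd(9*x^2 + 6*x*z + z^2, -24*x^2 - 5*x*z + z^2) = 3*x + z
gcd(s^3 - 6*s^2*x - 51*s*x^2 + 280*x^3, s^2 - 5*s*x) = -s + 5*x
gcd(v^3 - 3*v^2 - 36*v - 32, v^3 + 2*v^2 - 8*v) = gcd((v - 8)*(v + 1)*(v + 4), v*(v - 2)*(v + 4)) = v + 4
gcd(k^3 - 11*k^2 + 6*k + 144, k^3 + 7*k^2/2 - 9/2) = k + 3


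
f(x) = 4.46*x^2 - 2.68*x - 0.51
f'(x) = 8.92*x - 2.68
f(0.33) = -0.91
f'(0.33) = 0.26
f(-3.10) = 50.66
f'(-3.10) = -30.33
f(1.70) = 7.82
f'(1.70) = 12.48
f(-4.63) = 107.51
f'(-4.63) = -43.98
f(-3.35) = 58.52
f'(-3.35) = -32.56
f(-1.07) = 7.46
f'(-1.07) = -12.22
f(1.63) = 6.97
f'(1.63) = 11.86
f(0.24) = -0.90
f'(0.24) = -0.54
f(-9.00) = 384.87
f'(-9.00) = -82.96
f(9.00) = 336.63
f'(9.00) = 77.60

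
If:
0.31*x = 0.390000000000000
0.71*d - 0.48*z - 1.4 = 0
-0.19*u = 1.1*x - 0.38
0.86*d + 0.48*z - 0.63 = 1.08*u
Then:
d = -2.34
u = -5.28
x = 1.26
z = -6.38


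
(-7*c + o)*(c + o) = -7*c^2 - 6*c*o + o^2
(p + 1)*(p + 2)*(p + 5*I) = p^3 + 3*p^2 + 5*I*p^2 + 2*p + 15*I*p + 10*I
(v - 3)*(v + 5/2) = v^2 - v/2 - 15/2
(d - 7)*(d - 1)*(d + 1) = d^3 - 7*d^2 - d + 7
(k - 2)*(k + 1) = k^2 - k - 2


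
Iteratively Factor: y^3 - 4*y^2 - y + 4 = (y - 4)*(y^2 - 1) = (y - 4)*(y - 1)*(y + 1)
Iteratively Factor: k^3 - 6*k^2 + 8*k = (k - 2)*(k^2 - 4*k) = k*(k - 2)*(k - 4)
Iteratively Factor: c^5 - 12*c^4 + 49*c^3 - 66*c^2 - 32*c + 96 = (c - 3)*(c^4 - 9*c^3 + 22*c^2 - 32) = (c - 3)*(c + 1)*(c^3 - 10*c^2 + 32*c - 32) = (c - 4)*(c - 3)*(c + 1)*(c^2 - 6*c + 8) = (c - 4)^2*(c - 3)*(c + 1)*(c - 2)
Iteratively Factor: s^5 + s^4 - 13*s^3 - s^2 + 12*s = (s - 1)*(s^4 + 2*s^3 - 11*s^2 - 12*s) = (s - 3)*(s - 1)*(s^3 + 5*s^2 + 4*s) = (s - 3)*(s - 1)*(s + 4)*(s^2 + s) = (s - 3)*(s - 1)*(s + 1)*(s + 4)*(s)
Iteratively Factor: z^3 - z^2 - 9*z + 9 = (z - 1)*(z^2 - 9) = (z - 1)*(z + 3)*(z - 3)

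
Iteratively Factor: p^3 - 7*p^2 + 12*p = (p)*(p^2 - 7*p + 12) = p*(p - 3)*(p - 4)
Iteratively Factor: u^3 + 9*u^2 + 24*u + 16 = (u + 4)*(u^2 + 5*u + 4) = (u + 4)^2*(u + 1)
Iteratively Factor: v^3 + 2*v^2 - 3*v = (v - 1)*(v^2 + 3*v) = v*(v - 1)*(v + 3)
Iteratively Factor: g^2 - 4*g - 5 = (g - 5)*(g + 1)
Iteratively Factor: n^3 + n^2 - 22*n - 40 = (n - 5)*(n^2 + 6*n + 8) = (n - 5)*(n + 2)*(n + 4)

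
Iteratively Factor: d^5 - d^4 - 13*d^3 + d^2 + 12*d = (d - 1)*(d^4 - 13*d^2 - 12*d) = (d - 1)*(d + 3)*(d^3 - 3*d^2 - 4*d) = (d - 4)*(d - 1)*(d + 3)*(d^2 + d) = (d - 4)*(d - 1)*(d + 1)*(d + 3)*(d)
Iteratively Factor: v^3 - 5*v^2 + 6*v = (v)*(v^2 - 5*v + 6) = v*(v - 3)*(v - 2)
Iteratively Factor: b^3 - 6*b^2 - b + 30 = (b - 3)*(b^2 - 3*b - 10) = (b - 5)*(b - 3)*(b + 2)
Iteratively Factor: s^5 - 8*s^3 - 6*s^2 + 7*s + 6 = (s + 2)*(s^4 - 2*s^3 - 4*s^2 + 2*s + 3) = (s - 1)*(s + 2)*(s^3 - s^2 - 5*s - 3) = (s - 1)*(s + 1)*(s + 2)*(s^2 - 2*s - 3) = (s - 1)*(s + 1)^2*(s + 2)*(s - 3)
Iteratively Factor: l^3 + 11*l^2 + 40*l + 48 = (l + 3)*(l^2 + 8*l + 16) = (l + 3)*(l + 4)*(l + 4)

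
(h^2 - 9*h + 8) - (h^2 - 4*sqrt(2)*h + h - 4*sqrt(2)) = -10*h + 4*sqrt(2)*h + 4*sqrt(2) + 8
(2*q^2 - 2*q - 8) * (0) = 0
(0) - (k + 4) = -k - 4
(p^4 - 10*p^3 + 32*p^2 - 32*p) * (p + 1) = p^5 - 9*p^4 + 22*p^3 - 32*p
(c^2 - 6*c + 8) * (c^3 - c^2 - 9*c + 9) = c^5 - 7*c^4 + 5*c^3 + 55*c^2 - 126*c + 72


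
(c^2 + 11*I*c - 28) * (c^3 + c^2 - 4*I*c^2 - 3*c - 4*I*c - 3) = c^5 + c^4 + 7*I*c^4 + 13*c^3 + 7*I*c^3 + 13*c^2 + 79*I*c^2 + 84*c + 79*I*c + 84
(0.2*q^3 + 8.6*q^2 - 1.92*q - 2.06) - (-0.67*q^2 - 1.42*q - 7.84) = 0.2*q^3 + 9.27*q^2 - 0.5*q + 5.78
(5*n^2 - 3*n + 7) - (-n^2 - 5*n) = 6*n^2 + 2*n + 7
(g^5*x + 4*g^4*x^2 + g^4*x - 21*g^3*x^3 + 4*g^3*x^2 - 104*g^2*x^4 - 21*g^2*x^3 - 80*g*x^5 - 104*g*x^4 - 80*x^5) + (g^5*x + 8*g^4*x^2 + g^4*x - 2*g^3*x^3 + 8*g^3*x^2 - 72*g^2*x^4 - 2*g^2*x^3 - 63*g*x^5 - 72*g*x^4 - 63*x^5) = 2*g^5*x + 12*g^4*x^2 + 2*g^4*x - 23*g^3*x^3 + 12*g^3*x^2 - 176*g^2*x^4 - 23*g^2*x^3 - 143*g*x^5 - 176*g*x^4 - 143*x^5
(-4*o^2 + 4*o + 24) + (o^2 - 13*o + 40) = -3*o^2 - 9*o + 64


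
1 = 1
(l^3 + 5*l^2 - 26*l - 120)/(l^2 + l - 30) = l + 4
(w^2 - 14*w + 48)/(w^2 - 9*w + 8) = (w - 6)/(w - 1)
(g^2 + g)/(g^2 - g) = (g + 1)/(g - 1)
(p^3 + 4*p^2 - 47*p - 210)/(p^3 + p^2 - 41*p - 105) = (p + 6)/(p + 3)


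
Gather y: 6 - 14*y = 6 - 14*y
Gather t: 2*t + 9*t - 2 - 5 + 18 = 11*t + 11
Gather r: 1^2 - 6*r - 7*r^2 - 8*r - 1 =-7*r^2 - 14*r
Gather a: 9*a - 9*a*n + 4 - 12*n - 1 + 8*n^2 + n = a*(9 - 9*n) + 8*n^2 - 11*n + 3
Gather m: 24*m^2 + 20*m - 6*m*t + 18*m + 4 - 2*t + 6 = 24*m^2 + m*(38 - 6*t) - 2*t + 10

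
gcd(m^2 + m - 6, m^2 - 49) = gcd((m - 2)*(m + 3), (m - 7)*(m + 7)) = 1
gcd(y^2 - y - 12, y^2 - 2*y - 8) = y - 4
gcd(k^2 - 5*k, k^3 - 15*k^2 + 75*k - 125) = k - 5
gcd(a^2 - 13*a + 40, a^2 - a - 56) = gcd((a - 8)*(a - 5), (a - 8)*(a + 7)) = a - 8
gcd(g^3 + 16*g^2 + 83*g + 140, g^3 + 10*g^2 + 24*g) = g + 4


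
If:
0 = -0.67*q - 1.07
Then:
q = -1.60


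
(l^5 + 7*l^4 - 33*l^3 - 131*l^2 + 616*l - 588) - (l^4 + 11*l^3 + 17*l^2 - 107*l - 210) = l^5 + 6*l^4 - 44*l^3 - 148*l^2 + 723*l - 378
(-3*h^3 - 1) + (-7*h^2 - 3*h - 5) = -3*h^3 - 7*h^2 - 3*h - 6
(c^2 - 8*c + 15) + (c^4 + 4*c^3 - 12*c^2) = c^4 + 4*c^3 - 11*c^2 - 8*c + 15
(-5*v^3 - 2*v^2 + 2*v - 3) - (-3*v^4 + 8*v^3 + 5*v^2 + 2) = 3*v^4 - 13*v^3 - 7*v^2 + 2*v - 5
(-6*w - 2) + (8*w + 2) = 2*w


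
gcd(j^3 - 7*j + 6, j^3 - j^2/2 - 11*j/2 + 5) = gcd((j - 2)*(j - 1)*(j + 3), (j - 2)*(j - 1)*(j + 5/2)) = j^2 - 3*j + 2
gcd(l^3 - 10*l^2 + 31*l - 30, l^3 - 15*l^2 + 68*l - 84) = l - 2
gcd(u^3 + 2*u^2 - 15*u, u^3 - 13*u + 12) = u - 3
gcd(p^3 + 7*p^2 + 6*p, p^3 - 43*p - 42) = p^2 + 7*p + 6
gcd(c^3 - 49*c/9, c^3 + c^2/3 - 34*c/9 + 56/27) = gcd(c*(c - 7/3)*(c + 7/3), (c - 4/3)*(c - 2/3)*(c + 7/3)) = c + 7/3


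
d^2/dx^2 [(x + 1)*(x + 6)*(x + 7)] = 6*x + 28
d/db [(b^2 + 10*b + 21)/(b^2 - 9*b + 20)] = (-19*b^2 - 2*b + 389)/(b^4 - 18*b^3 + 121*b^2 - 360*b + 400)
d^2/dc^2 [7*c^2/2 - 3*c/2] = 7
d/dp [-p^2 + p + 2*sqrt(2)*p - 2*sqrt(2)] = -2*p + 1 + 2*sqrt(2)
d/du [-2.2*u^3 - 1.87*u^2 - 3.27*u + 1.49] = -6.6*u^2 - 3.74*u - 3.27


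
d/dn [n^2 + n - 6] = 2*n + 1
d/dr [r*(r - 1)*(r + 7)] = 3*r^2 + 12*r - 7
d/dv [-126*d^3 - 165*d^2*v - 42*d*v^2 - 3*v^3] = -165*d^2 - 84*d*v - 9*v^2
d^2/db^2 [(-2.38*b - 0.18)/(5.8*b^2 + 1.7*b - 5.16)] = (-(2.38*b + 0.18)*(11.6*b + 1.7)*(23.2*b + 3.4) + (82.824*b + 10.18)*(5.8*b^2 + 1.7*b - 5.16))/(5.8*b^2 + 1.7*b - 5.16)^3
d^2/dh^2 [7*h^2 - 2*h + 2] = 14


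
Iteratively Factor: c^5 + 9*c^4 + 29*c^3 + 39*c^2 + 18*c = (c + 1)*(c^4 + 8*c^3 + 21*c^2 + 18*c) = (c + 1)*(c + 2)*(c^3 + 6*c^2 + 9*c) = c*(c + 1)*(c + 2)*(c^2 + 6*c + 9) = c*(c + 1)*(c + 2)*(c + 3)*(c + 3)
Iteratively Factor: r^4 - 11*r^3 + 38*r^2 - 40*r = (r - 2)*(r^3 - 9*r^2 + 20*r) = r*(r - 2)*(r^2 - 9*r + 20) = r*(r - 5)*(r - 2)*(r - 4)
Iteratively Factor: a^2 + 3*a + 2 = (a + 1)*(a + 2)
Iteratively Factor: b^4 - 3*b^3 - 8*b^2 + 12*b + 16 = (b + 1)*(b^3 - 4*b^2 - 4*b + 16) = (b + 1)*(b + 2)*(b^2 - 6*b + 8) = (b - 4)*(b + 1)*(b + 2)*(b - 2)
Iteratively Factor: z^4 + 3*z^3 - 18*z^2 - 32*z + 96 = (z + 4)*(z^3 - z^2 - 14*z + 24) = (z + 4)^2*(z^2 - 5*z + 6) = (z - 2)*(z + 4)^2*(z - 3)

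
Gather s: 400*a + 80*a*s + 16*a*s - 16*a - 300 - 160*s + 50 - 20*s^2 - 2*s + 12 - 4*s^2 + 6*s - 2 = 384*a - 24*s^2 + s*(96*a - 156) - 240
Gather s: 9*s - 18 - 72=9*s - 90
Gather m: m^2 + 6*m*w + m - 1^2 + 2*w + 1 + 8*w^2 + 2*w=m^2 + m*(6*w + 1) + 8*w^2 + 4*w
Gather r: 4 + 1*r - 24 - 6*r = -5*r - 20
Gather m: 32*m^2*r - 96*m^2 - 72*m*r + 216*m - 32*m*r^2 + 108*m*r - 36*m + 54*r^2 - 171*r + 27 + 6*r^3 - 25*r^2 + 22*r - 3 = m^2*(32*r - 96) + m*(-32*r^2 + 36*r + 180) + 6*r^3 + 29*r^2 - 149*r + 24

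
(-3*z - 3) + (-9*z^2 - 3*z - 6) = -9*z^2 - 6*z - 9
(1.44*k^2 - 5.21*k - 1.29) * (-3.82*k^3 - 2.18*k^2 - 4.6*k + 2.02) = -5.5008*k^5 + 16.763*k^4 + 9.6616*k^3 + 29.687*k^2 - 4.5902*k - 2.6058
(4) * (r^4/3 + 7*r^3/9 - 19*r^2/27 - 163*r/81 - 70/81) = 4*r^4/3 + 28*r^3/9 - 76*r^2/27 - 652*r/81 - 280/81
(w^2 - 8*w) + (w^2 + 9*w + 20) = 2*w^2 + w + 20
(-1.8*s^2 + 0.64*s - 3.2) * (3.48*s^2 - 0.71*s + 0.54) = -6.264*s^4 + 3.5052*s^3 - 12.5624*s^2 + 2.6176*s - 1.728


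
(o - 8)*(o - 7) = o^2 - 15*o + 56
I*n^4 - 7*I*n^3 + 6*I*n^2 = n^2*(n - 6)*(I*n - I)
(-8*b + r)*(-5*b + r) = 40*b^2 - 13*b*r + r^2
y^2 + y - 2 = (y - 1)*(y + 2)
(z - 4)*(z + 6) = z^2 + 2*z - 24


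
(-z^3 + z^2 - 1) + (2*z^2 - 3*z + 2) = -z^3 + 3*z^2 - 3*z + 1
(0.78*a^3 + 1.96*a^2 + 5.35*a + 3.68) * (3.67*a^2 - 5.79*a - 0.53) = 2.8626*a^5 + 2.677*a^4 + 7.8727*a^3 - 18.5097*a^2 - 24.1427*a - 1.9504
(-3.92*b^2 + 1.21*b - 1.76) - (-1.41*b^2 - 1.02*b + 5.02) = -2.51*b^2 + 2.23*b - 6.78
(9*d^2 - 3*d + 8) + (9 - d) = 9*d^2 - 4*d + 17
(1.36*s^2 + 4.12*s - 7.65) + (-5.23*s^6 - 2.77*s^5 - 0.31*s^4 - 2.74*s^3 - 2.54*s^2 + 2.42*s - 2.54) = -5.23*s^6 - 2.77*s^5 - 0.31*s^4 - 2.74*s^3 - 1.18*s^2 + 6.54*s - 10.19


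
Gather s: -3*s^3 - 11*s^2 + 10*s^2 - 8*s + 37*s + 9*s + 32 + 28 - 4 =-3*s^3 - s^2 + 38*s + 56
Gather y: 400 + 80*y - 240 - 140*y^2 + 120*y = -140*y^2 + 200*y + 160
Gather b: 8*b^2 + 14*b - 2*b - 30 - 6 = 8*b^2 + 12*b - 36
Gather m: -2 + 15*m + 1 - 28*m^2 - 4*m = -28*m^2 + 11*m - 1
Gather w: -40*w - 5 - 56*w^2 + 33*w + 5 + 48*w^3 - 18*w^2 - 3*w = 48*w^3 - 74*w^2 - 10*w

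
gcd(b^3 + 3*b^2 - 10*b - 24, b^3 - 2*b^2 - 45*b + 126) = b - 3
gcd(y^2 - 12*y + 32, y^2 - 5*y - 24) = y - 8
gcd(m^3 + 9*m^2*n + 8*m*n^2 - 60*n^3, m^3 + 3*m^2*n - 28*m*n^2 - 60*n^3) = m + 6*n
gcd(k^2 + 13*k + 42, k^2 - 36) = k + 6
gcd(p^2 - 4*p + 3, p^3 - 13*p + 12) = p^2 - 4*p + 3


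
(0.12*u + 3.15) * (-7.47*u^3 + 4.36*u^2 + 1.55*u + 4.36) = -0.8964*u^4 - 23.0073*u^3 + 13.92*u^2 + 5.4057*u + 13.734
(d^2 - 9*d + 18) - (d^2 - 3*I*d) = -9*d + 3*I*d + 18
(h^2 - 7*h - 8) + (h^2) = 2*h^2 - 7*h - 8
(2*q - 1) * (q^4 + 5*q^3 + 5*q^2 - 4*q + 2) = 2*q^5 + 9*q^4 + 5*q^3 - 13*q^2 + 8*q - 2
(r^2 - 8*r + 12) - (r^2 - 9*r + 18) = r - 6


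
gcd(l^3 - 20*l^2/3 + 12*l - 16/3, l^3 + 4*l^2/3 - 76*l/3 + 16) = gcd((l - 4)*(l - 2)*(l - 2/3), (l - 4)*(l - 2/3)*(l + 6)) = l^2 - 14*l/3 + 8/3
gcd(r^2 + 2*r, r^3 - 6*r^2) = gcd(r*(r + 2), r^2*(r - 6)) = r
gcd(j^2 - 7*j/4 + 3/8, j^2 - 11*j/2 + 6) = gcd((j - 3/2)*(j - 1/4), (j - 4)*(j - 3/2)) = j - 3/2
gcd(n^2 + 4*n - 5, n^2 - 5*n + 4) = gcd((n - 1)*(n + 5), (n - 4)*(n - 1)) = n - 1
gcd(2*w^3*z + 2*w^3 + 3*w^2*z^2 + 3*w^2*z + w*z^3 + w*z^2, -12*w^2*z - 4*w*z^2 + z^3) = 2*w + z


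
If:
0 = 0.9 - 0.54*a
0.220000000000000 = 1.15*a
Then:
No Solution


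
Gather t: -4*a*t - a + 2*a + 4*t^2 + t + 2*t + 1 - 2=a + 4*t^2 + t*(3 - 4*a) - 1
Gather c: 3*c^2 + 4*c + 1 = 3*c^2 + 4*c + 1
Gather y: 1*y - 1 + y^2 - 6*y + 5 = y^2 - 5*y + 4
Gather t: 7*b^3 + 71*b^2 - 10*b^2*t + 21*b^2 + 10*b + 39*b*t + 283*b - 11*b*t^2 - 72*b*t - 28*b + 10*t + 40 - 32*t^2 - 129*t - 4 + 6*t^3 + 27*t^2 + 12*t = 7*b^3 + 92*b^2 + 265*b + 6*t^3 + t^2*(-11*b - 5) + t*(-10*b^2 - 33*b - 107) + 36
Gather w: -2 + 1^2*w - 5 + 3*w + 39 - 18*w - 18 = 14 - 14*w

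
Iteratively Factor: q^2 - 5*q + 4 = (q - 4)*(q - 1)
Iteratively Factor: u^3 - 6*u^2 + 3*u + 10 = (u + 1)*(u^2 - 7*u + 10) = (u - 5)*(u + 1)*(u - 2)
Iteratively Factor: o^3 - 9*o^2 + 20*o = (o)*(o^2 - 9*o + 20) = o*(o - 5)*(o - 4)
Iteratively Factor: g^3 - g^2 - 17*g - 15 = (g + 1)*(g^2 - 2*g - 15) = (g - 5)*(g + 1)*(g + 3)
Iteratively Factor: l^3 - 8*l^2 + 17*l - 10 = (l - 1)*(l^2 - 7*l + 10) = (l - 5)*(l - 1)*(l - 2)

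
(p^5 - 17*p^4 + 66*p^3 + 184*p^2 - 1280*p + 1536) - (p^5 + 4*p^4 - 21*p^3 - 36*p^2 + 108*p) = -21*p^4 + 87*p^3 + 220*p^2 - 1388*p + 1536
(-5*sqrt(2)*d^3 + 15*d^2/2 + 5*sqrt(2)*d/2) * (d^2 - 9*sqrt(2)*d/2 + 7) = -5*sqrt(2)*d^5 + 105*d^4/2 - 265*sqrt(2)*d^3/4 + 30*d^2 + 35*sqrt(2)*d/2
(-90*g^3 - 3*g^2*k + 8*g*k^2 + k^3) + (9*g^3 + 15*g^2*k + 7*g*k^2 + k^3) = -81*g^3 + 12*g^2*k + 15*g*k^2 + 2*k^3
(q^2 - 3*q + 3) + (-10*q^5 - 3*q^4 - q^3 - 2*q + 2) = -10*q^5 - 3*q^4 - q^3 + q^2 - 5*q + 5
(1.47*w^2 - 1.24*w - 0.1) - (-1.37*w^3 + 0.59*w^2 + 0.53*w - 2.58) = 1.37*w^3 + 0.88*w^2 - 1.77*w + 2.48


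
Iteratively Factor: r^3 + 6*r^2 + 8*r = (r)*(r^2 + 6*r + 8) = r*(r + 4)*(r + 2)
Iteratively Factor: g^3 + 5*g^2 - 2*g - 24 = (g + 4)*(g^2 + g - 6) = (g + 3)*(g + 4)*(g - 2)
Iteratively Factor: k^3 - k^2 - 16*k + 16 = (k + 4)*(k^2 - 5*k + 4) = (k - 1)*(k + 4)*(k - 4)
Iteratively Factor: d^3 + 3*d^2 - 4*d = (d + 4)*(d^2 - d) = d*(d + 4)*(d - 1)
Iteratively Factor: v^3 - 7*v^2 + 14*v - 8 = (v - 1)*(v^2 - 6*v + 8) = (v - 2)*(v - 1)*(v - 4)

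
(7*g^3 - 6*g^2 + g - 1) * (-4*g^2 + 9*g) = -28*g^5 + 87*g^4 - 58*g^3 + 13*g^2 - 9*g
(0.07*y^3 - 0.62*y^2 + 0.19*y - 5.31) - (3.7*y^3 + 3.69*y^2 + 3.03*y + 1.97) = -3.63*y^3 - 4.31*y^2 - 2.84*y - 7.28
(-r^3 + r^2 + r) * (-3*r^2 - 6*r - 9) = 3*r^5 + 3*r^4 - 15*r^2 - 9*r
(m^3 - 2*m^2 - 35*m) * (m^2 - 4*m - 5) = m^5 - 6*m^4 - 32*m^3 + 150*m^2 + 175*m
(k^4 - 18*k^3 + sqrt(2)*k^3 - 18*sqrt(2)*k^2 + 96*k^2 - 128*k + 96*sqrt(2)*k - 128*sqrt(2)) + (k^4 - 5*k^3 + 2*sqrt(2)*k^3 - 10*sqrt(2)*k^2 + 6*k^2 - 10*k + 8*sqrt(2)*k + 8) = 2*k^4 - 23*k^3 + 3*sqrt(2)*k^3 - 28*sqrt(2)*k^2 + 102*k^2 - 138*k + 104*sqrt(2)*k - 128*sqrt(2) + 8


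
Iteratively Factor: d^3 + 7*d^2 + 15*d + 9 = (d + 3)*(d^2 + 4*d + 3) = (d + 3)^2*(d + 1)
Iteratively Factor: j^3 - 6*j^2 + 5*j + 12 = (j + 1)*(j^2 - 7*j + 12) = (j - 3)*(j + 1)*(j - 4)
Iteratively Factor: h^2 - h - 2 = (h - 2)*(h + 1)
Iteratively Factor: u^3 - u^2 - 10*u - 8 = (u + 1)*(u^2 - 2*u - 8) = (u + 1)*(u + 2)*(u - 4)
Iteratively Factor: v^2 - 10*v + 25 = (v - 5)*(v - 5)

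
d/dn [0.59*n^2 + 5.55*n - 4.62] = 1.18*n + 5.55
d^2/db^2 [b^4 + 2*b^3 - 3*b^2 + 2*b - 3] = 12*b^2 + 12*b - 6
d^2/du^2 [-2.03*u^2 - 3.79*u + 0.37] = -4.06000000000000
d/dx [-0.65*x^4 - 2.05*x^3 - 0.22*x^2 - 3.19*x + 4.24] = -2.6*x^3 - 6.15*x^2 - 0.44*x - 3.19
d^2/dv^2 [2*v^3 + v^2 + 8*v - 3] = 12*v + 2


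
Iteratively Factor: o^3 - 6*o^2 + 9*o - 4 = (o - 4)*(o^2 - 2*o + 1) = (o - 4)*(o - 1)*(o - 1)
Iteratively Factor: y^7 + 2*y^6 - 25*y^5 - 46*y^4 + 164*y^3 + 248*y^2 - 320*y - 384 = (y - 2)*(y^6 + 4*y^5 - 17*y^4 - 80*y^3 + 4*y^2 + 256*y + 192) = (y - 2)*(y + 1)*(y^5 + 3*y^4 - 20*y^3 - 60*y^2 + 64*y + 192) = (y - 2)*(y + 1)*(y + 4)*(y^4 - y^3 - 16*y^2 + 4*y + 48) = (y - 4)*(y - 2)*(y + 1)*(y + 4)*(y^3 + 3*y^2 - 4*y - 12) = (y - 4)*(y - 2)*(y + 1)*(y + 3)*(y + 4)*(y^2 - 4) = (y - 4)*(y - 2)^2*(y + 1)*(y + 3)*(y + 4)*(y + 2)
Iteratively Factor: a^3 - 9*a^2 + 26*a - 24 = (a - 4)*(a^2 - 5*a + 6) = (a - 4)*(a - 3)*(a - 2)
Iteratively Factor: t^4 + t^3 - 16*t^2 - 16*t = (t)*(t^3 + t^2 - 16*t - 16) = t*(t + 1)*(t^2 - 16) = t*(t + 1)*(t + 4)*(t - 4)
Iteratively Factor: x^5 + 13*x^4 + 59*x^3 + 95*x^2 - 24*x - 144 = (x + 3)*(x^4 + 10*x^3 + 29*x^2 + 8*x - 48) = (x - 1)*(x + 3)*(x^3 + 11*x^2 + 40*x + 48) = (x - 1)*(x + 3)*(x + 4)*(x^2 + 7*x + 12) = (x - 1)*(x + 3)*(x + 4)^2*(x + 3)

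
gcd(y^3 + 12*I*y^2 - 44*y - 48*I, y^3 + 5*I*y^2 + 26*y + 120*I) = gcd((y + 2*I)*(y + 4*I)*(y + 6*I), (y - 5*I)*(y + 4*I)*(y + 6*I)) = y^2 + 10*I*y - 24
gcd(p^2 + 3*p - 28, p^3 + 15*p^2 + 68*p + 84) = p + 7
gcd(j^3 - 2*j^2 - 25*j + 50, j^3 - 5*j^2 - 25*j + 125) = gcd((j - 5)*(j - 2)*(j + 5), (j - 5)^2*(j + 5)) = j^2 - 25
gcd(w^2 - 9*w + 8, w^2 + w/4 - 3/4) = 1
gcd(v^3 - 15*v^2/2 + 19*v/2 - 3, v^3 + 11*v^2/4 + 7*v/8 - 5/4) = v - 1/2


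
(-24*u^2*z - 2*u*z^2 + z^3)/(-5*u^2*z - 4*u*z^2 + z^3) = (24*u^2 + 2*u*z - z^2)/(5*u^2 + 4*u*z - z^2)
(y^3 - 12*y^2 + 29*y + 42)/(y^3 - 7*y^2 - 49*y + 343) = (y^2 - 5*y - 6)/(y^2 - 49)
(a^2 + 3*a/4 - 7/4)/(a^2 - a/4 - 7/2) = (a - 1)/(a - 2)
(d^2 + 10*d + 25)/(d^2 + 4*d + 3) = (d^2 + 10*d + 25)/(d^2 + 4*d + 3)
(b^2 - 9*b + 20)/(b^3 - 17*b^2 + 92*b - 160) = 1/(b - 8)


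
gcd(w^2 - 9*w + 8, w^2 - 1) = w - 1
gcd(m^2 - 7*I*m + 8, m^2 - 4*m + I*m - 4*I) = m + I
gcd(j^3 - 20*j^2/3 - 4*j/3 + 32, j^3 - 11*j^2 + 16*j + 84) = j^2 - 4*j - 12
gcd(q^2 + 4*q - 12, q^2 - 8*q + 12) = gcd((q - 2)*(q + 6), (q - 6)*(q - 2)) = q - 2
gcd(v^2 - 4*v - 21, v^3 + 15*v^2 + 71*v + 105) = v + 3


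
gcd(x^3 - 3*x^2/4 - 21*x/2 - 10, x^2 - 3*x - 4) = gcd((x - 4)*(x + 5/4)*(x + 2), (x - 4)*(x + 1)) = x - 4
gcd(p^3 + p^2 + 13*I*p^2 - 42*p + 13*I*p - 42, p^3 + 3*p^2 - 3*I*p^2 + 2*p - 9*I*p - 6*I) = p + 1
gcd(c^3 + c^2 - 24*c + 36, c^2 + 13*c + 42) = c + 6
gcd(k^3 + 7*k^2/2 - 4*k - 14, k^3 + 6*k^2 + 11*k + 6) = k + 2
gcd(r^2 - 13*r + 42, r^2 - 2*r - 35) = r - 7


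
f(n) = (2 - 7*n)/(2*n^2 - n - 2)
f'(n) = (1 - 4*n)*(2 - 7*n)/(2*n^2 - n - 2)^2 - 7/(2*n^2 - n - 2)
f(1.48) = -9.28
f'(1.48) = 42.92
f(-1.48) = 3.20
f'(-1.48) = 3.93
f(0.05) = -0.81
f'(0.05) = 3.74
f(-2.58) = 1.44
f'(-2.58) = 0.67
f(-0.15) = -1.69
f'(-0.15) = 5.38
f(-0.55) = -6.92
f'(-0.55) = 34.50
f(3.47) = -1.20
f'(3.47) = 0.45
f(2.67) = -1.74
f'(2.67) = 1.03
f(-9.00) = 0.38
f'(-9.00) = 0.04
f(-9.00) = 0.38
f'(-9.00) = 0.04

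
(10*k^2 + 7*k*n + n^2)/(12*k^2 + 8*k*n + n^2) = (5*k + n)/(6*k + n)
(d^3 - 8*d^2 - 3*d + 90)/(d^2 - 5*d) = d - 3 - 18/d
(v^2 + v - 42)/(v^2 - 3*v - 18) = (v + 7)/(v + 3)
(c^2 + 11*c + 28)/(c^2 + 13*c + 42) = (c + 4)/(c + 6)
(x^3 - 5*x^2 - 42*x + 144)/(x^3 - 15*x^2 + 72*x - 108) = (x^2 - 2*x - 48)/(x^2 - 12*x + 36)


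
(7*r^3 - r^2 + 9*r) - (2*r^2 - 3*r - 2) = 7*r^3 - 3*r^2 + 12*r + 2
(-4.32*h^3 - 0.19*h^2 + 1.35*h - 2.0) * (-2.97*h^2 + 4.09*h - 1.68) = 12.8304*h^5 - 17.1045*h^4 + 2.471*h^3 + 11.7807*h^2 - 10.448*h + 3.36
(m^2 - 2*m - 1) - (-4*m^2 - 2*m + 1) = 5*m^2 - 2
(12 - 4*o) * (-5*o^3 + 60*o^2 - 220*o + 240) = 20*o^4 - 300*o^3 + 1600*o^2 - 3600*o + 2880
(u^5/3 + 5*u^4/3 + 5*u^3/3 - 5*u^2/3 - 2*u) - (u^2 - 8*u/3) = u^5/3 + 5*u^4/3 + 5*u^3/3 - 8*u^2/3 + 2*u/3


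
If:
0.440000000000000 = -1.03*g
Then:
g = -0.43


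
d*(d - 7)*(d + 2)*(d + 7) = d^4 + 2*d^3 - 49*d^2 - 98*d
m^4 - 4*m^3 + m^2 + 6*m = m*(m - 3)*(m - 2)*(m + 1)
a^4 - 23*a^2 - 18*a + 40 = (a - 5)*(a - 1)*(a + 2)*(a + 4)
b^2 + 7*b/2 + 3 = (b + 3/2)*(b + 2)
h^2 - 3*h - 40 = (h - 8)*(h + 5)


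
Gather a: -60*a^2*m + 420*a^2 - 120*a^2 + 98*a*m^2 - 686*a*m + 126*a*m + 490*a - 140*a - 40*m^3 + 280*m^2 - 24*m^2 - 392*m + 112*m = a^2*(300 - 60*m) + a*(98*m^2 - 560*m + 350) - 40*m^3 + 256*m^2 - 280*m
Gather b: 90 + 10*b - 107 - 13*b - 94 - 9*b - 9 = -12*b - 120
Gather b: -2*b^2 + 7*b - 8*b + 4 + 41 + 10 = -2*b^2 - b + 55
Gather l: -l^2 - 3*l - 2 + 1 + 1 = -l^2 - 3*l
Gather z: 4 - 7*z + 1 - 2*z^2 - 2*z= -2*z^2 - 9*z + 5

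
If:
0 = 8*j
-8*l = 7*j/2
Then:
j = 0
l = 0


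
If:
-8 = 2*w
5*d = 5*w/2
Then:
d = -2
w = -4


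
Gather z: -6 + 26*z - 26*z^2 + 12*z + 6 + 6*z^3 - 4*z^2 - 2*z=6*z^3 - 30*z^2 + 36*z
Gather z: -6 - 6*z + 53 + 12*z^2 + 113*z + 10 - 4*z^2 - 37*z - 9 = 8*z^2 + 70*z + 48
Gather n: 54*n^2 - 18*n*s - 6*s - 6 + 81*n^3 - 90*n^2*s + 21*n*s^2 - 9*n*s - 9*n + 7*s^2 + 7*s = 81*n^3 + n^2*(54 - 90*s) + n*(21*s^2 - 27*s - 9) + 7*s^2 + s - 6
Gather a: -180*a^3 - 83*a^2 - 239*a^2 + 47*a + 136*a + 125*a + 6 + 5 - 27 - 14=-180*a^3 - 322*a^2 + 308*a - 30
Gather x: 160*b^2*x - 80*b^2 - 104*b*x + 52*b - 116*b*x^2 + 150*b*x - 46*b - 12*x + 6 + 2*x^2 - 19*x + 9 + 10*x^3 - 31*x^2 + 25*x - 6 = -80*b^2 + 6*b + 10*x^3 + x^2*(-116*b - 29) + x*(160*b^2 + 46*b - 6) + 9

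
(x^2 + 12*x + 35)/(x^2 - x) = (x^2 + 12*x + 35)/(x*(x - 1))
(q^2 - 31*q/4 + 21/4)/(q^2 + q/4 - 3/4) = (q - 7)/(q + 1)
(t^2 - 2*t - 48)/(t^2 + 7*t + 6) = (t - 8)/(t + 1)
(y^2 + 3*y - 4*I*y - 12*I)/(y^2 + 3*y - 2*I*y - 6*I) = (y - 4*I)/(y - 2*I)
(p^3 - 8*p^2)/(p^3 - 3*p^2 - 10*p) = p*(8 - p)/(-p^2 + 3*p + 10)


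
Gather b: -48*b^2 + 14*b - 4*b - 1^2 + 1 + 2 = -48*b^2 + 10*b + 2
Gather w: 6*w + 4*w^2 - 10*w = 4*w^2 - 4*w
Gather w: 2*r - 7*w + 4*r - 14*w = 6*r - 21*w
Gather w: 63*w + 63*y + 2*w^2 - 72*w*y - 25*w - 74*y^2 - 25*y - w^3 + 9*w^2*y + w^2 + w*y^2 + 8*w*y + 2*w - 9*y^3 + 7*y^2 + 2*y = -w^3 + w^2*(9*y + 3) + w*(y^2 - 64*y + 40) - 9*y^3 - 67*y^2 + 40*y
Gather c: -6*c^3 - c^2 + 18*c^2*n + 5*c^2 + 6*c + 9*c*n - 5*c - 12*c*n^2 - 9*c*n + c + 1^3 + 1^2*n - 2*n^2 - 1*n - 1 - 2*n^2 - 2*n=-6*c^3 + c^2*(18*n + 4) + c*(2 - 12*n^2) - 4*n^2 - 2*n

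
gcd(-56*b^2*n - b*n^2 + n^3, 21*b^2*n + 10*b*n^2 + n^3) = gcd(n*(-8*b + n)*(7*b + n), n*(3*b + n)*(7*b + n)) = 7*b*n + n^2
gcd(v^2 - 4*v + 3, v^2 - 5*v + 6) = v - 3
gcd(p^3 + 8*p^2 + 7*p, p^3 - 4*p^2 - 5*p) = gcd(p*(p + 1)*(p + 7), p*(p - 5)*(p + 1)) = p^2 + p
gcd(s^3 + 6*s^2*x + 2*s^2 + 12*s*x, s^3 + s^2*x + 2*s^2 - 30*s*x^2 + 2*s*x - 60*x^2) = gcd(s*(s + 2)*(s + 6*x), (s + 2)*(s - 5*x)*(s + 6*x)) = s^2 + 6*s*x + 2*s + 12*x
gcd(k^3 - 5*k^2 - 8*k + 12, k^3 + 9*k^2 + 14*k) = k + 2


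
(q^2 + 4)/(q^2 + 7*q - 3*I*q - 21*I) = (q^2 + 4)/(q^2 + q*(7 - 3*I) - 21*I)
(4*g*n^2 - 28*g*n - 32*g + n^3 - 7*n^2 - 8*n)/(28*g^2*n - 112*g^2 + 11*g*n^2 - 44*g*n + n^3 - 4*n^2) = (n^2 - 7*n - 8)/(7*g*n - 28*g + n^2 - 4*n)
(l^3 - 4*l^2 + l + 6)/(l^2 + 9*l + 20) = (l^3 - 4*l^2 + l + 6)/(l^2 + 9*l + 20)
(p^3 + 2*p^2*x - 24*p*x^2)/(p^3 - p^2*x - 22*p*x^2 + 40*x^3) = p*(-p - 6*x)/(-p^2 - 3*p*x + 10*x^2)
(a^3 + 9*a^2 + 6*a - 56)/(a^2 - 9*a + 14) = (a^2 + 11*a + 28)/(a - 7)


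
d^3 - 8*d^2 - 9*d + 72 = (d - 8)*(d - 3)*(d + 3)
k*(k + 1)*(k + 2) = k^3 + 3*k^2 + 2*k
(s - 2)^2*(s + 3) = s^3 - s^2 - 8*s + 12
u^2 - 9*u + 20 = (u - 5)*(u - 4)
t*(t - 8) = t^2 - 8*t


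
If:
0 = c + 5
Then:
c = -5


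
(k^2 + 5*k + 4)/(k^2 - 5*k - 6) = (k + 4)/(k - 6)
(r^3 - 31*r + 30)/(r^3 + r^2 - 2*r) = (r^2 + r - 30)/(r*(r + 2))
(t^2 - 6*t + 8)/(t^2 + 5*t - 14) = (t - 4)/(t + 7)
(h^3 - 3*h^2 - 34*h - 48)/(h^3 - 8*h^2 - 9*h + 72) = (h + 2)/(h - 3)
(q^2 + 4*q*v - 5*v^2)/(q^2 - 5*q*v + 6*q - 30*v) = (q^2 + 4*q*v - 5*v^2)/(q^2 - 5*q*v + 6*q - 30*v)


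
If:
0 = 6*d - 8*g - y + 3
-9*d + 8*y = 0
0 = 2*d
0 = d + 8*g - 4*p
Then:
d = 0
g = 3/8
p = 3/4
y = 0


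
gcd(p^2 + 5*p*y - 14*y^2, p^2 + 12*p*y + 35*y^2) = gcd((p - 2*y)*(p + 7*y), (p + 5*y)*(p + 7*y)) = p + 7*y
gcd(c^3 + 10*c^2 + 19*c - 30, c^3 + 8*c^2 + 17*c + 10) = c + 5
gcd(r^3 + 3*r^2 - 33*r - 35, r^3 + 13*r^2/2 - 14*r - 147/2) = r + 7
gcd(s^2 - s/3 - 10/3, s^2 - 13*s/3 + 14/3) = s - 2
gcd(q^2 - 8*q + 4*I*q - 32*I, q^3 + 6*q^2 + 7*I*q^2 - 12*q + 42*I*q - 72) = q + 4*I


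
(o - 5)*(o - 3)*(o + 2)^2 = o^4 - 4*o^3 - 13*o^2 + 28*o + 60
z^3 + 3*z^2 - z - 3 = (z - 1)*(z + 1)*(z + 3)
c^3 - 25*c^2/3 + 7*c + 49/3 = (c - 7)*(c - 7/3)*(c + 1)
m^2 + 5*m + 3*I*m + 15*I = (m + 5)*(m + 3*I)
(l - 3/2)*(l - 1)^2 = l^3 - 7*l^2/2 + 4*l - 3/2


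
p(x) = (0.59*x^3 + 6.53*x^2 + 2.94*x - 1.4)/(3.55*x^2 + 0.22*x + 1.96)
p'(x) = (-7.1*x - 0.22)*(0.59*x^3 + 6.53*x^2 + 2.94*x - 1.4)/(3.55*x^2 + 0.22*x + 1.96)^2 + (1.77*x^2 + 13.06*x + 2.94)/(3.55*x^2 + 0.22*x + 1.96)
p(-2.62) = 0.98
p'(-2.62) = -0.05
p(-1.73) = 0.82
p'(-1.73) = -0.37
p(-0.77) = -0.02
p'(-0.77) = -1.58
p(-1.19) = 0.50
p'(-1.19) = -0.89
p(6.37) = 2.95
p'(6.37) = 0.16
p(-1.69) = 0.80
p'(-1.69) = -0.39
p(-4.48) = 0.88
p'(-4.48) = 0.11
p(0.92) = 1.41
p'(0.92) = 1.34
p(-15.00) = -0.71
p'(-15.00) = 0.16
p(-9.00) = 0.25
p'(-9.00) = 0.15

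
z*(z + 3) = z^2 + 3*z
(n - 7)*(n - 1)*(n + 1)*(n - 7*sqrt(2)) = n^4 - 7*sqrt(2)*n^3 - 7*n^3 - n^2 + 49*sqrt(2)*n^2 + 7*n + 7*sqrt(2)*n - 49*sqrt(2)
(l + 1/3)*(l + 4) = l^2 + 13*l/3 + 4/3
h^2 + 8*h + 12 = (h + 2)*(h + 6)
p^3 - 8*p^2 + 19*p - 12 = (p - 4)*(p - 3)*(p - 1)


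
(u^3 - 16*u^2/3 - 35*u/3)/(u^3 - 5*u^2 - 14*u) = (u + 5/3)/(u + 2)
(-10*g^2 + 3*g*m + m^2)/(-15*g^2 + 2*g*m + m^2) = (2*g - m)/(3*g - m)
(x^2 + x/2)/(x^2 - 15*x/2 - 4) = x/(x - 8)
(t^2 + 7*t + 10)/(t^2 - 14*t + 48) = (t^2 + 7*t + 10)/(t^2 - 14*t + 48)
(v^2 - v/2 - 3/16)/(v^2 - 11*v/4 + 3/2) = (v + 1/4)/(v - 2)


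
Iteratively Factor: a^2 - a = (a)*(a - 1)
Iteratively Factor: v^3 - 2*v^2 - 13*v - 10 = (v - 5)*(v^2 + 3*v + 2) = (v - 5)*(v + 2)*(v + 1)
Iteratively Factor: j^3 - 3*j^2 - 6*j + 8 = (j - 1)*(j^2 - 2*j - 8) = (j - 4)*(j - 1)*(j + 2)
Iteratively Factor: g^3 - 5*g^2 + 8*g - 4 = (g - 1)*(g^2 - 4*g + 4) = (g - 2)*(g - 1)*(g - 2)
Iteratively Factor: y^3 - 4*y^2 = (y - 4)*(y^2) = y*(y - 4)*(y)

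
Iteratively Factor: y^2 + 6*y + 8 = (y + 2)*(y + 4)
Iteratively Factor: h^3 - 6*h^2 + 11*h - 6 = (h - 3)*(h^2 - 3*h + 2) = (h - 3)*(h - 1)*(h - 2)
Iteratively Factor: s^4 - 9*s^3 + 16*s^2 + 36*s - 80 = (s - 2)*(s^3 - 7*s^2 + 2*s + 40) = (s - 4)*(s - 2)*(s^2 - 3*s - 10) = (s - 5)*(s - 4)*(s - 2)*(s + 2)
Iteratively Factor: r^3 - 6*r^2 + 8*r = (r - 2)*(r^2 - 4*r) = r*(r - 2)*(r - 4)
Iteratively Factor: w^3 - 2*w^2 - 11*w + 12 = (w + 3)*(w^2 - 5*w + 4) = (w - 1)*(w + 3)*(w - 4)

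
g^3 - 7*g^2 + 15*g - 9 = (g - 3)^2*(g - 1)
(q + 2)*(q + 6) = q^2 + 8*q + 12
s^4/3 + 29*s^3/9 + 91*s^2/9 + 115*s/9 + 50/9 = (s/3 + 1/3)*(s + 5/3)*(s + 2)*(s + 5)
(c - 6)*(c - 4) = c^2 - 10*c + 24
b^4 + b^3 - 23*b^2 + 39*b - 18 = (b - 3)*(b - 1)^2*(b + 6)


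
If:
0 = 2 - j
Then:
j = 2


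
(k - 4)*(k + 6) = k^2 + 2*k - 24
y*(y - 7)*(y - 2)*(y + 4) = y^4 - 5*y^3 - 22*y^2 + 56*y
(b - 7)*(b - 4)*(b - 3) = b^3 - 14*b^2 + 61*b - 84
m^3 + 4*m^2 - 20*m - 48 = (m - 4)*(m + 2)*(m + 6)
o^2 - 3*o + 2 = (o - 2)*(o - 1)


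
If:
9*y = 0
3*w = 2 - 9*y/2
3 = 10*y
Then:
No Solution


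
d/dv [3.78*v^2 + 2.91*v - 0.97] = 7.56*v + 2.91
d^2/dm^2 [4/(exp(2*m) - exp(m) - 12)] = 4*((1 - 4*exp(m))*(-exp(2*m) + exp(m) + 12) - 2*(2*exp(m) - 1)^2*exp(m))*exp(m)/(-exp(2*m) + exp(m) + 12)^3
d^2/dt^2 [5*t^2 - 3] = 10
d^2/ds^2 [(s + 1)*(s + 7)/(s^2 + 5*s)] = 2*(3*s^3 + 21*s^2 + 105*s + 175)/(s^3*(s^3 + 15*s^2 + 75*s + 125))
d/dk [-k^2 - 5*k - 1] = -2*k - 5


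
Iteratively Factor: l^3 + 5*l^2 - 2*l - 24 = (l - 2)*(l^2 + 7*l + 12) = (l - 2)*(l + 4)*(l + 3)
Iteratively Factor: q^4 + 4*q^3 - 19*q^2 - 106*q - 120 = (q - 5)*(q^3 + 9*q^2 + 26*q + 24) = (q - 5)*(q + 4)*(q^2 + 5*q + 6) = (q - 5)*(q + 3)*(q + 4)*(q + 2)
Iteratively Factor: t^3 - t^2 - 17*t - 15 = (t - 5)*(t^2 + 4*t + 3) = (t - 5)*(t + 3)*(t + 1)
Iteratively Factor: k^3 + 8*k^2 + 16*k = (k + 4)*(k^2 + 4*k) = (k + 4)^2*(k)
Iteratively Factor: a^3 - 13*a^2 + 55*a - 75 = (a - 5)*(a^2 - 8*a + 15) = (a - 5)^2*(a - 3)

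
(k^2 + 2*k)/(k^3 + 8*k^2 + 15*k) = (k + 2)/(k^2 + 8*k + 15)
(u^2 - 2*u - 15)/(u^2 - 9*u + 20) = (u + 3)/(u - 4)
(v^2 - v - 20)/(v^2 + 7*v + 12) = (v - 5)/(v + 3)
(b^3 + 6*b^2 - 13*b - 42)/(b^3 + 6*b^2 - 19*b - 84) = (b^2 - b - 6)/(b^2 - b - 12)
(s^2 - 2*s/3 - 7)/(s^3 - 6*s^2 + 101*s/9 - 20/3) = 3*(3*s + 7)/(9*s^2 - 27*s + 20)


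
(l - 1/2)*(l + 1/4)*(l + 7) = l^3 + 27*l^2/4 - 15*l/8 - 7/8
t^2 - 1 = (t - 1)*(t + 1)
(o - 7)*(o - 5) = o^2 - 12*o + 35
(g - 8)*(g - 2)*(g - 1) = g^3 - 11*g^2 + 26*g - 16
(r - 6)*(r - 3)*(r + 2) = r^3 - 7*r^2 + 36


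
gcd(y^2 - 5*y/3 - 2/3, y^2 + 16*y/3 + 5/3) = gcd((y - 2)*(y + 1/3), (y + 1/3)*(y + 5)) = y + 1/3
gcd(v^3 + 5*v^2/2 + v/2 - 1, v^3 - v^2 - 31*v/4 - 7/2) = v + 2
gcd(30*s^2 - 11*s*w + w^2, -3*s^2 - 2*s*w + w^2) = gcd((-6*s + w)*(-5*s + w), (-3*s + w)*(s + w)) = 1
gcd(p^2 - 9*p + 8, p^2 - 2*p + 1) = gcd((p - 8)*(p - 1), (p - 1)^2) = p - 1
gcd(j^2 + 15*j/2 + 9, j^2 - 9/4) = j + 3/2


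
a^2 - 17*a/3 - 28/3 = (a - 7)*(a + 4/3)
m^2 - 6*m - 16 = (m - 8)*(m + 2)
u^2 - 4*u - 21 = (u - 7)*(u + 3)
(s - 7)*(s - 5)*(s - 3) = s^3 - 15*s^2 + 71*s - 105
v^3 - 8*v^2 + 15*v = v*(v - 5)*(v - 3)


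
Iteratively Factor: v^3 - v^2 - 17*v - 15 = (v - 5)*(v^2 + 4*v + 3) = (v - 5)*(v + 3)*(v + 1)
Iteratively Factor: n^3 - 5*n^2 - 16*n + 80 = (n - 4)*(n^2 - n - 20) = (n - 4)*(n + 4)*(n - 5)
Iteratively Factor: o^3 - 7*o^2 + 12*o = (o - 3)*(o^2 - 4*o) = o*(o - 3)*(o - 4)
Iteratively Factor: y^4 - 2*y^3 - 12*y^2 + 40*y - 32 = (y - 2)*(y^3 - 12*y + 16) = (y - 2)*(y + 4)*(y^2 - 4*y + 4) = (y - 2)^2*(y + 4)*(y - 2)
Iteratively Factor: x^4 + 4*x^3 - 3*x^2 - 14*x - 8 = (x + 4)*(x^3 - 3*x - 2) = (x + 1)*(x + 4)*(x^2 - x - 2) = (x - 2)*(x + 1)*(x + 4)*(x + 1)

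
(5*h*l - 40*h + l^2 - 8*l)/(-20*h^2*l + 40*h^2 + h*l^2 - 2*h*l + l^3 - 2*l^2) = (8 - l)/(4*h*l - 8*h - l^2 + 2*l)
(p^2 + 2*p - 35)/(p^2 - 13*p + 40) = (p + 7)/(p - 8)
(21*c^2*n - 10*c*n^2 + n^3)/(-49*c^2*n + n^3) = (-3*c + n)/(7*c + n)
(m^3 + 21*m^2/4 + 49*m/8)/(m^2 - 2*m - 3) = m*(8*m^2 + 42*m + 49)/(8*(m^2 - 2*m - 3))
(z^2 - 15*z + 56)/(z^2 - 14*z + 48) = (z - 7)/(z - 6)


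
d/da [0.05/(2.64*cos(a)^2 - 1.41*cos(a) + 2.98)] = (0.264*cos(a) - 0.0705)*sin(a)/(2.64*cos(a)^2 - 1.41*cos(a) + 2.98)^2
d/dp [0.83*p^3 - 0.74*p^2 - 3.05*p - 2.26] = 2.49*p^2 - 1.48*p - 3.05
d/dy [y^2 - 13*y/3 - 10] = 2*y - 13/3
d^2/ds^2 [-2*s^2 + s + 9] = -4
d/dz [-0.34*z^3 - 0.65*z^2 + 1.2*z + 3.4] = -1.02*z^2 - 1.3*z + 1.2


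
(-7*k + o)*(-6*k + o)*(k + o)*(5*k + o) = 210*k^4 + 187*k^3*o - 31*k^2*o^2 - 7*k*o^3 + o^4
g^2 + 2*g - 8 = (g - 2)*(g + 4)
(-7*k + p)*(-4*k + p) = 28*k^2 - 11*k*p + p^2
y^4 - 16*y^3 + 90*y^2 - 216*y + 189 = (y - 7)*(y - 3)^3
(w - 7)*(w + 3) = w^2 - 4*w - 21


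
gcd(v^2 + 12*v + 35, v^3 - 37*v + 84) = v + 7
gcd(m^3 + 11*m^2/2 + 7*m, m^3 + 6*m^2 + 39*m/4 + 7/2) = m^2 + 11*m/2 + 7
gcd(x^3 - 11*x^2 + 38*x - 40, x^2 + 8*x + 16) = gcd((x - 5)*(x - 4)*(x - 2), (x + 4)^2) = 1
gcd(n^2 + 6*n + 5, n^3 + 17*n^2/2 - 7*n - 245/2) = n + 5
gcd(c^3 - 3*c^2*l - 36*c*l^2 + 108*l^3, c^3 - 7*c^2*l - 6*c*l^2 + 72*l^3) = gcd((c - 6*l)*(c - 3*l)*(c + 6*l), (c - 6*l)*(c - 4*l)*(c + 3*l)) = c - 6*l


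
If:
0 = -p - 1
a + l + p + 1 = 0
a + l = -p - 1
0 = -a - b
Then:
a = -l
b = l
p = -1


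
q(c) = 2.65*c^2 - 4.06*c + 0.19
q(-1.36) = 10.61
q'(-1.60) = -12.54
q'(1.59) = 4.37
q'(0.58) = -0.99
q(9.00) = 178.30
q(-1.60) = 13.47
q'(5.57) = 25.46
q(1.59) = 0.43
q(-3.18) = 39.90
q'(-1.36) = -11.27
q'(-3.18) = -20.91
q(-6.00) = 119.95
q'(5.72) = 26.26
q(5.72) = 63.67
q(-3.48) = 46.41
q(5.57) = 59.79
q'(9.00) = 43.64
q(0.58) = -1.27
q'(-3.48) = -22.50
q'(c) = 5.3*c - 4.06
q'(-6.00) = -35.86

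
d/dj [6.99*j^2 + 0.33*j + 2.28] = 13.98*j + 0.33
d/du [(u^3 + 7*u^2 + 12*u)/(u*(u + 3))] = 1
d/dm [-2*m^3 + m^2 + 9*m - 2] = -6*m^2 + 2*m + 9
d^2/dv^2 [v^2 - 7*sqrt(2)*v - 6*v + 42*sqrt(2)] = 2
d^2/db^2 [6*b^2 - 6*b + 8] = 12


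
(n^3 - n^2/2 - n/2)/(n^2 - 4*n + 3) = n*(2*n + 1)/(2*(n - 3))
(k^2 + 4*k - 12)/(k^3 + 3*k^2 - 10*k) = (k + 6)/(k*(k + 5))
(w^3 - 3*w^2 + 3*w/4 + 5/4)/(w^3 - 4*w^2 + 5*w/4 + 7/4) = (2*w - 5)/(2*w - 7)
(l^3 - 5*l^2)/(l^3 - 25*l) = l/(l + 5)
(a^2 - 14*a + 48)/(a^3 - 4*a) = (a^2 - 14*a + 48)/(a*(a^2 - 4))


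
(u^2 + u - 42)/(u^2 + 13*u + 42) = (u - 6)/(u + 6)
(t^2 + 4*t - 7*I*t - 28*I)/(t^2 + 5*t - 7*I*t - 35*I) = (t + 4)/(t + 5)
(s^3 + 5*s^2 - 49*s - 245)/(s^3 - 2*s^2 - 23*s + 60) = (s^2 - 49)/(s^2 - 7*s + 12)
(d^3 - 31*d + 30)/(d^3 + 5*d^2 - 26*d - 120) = (d - 1)/(d + 4)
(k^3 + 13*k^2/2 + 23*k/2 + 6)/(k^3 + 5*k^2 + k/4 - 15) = 2*(2*k^2 + 5*k + 3)/(4*k^2 + 4*k - 15)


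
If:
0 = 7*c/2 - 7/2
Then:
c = 1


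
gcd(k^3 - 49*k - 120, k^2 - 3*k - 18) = k + 3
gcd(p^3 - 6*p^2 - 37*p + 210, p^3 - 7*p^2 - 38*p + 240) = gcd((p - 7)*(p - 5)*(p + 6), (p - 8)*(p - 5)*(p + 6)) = p^2 + p - 30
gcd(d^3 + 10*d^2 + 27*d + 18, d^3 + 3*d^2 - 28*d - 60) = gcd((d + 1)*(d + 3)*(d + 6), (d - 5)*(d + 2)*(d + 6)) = d + 6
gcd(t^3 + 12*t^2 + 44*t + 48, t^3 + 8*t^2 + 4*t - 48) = t^2 + 10*t + 24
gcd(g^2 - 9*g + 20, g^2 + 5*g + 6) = 1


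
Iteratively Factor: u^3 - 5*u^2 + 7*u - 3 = (u - 3)*(u^2 - 2*u + 1) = (u - 3)*(u - 1)*(u - 1)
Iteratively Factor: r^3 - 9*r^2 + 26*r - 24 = (r - 2)*(r^2 - 7*r + 12) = (r - 4)*(r - 2)*(r - 3)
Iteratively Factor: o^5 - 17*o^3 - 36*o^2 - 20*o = (o + 1)*(o^4 - o^3 - 16*o^2 - 20*o) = (o + 1)*(o + 2)*(o^3 - 3*o^2 - 10*o) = o*(o + 1)*(o + 2)*(o^2 - 3*o - 10) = o*(o + 1)*(o + 2)^2*(o - 5)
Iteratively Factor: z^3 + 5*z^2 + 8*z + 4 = (z + 2)*(z^2 + 3*z + 2) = (z + 1)*(z + 2)*(z + 2)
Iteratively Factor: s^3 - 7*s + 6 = (s - 2)*(s^2 + 2*s - 3) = (s - 2)*(s - 1)*(s + 3)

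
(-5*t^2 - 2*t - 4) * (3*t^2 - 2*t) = -15*t^4 + 4*t^3 - 8*t^2 + 8*t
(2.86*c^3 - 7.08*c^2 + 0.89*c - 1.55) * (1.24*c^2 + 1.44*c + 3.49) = 3.5464*c^5 - 4.6608*c^4 + 0.889800000000001*c^3 - 25.3496*c^2 + 0.8741*c - 5.4095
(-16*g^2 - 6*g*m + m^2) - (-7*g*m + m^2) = -16*g^2 + g*m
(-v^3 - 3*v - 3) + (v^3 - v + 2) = -4*v - 1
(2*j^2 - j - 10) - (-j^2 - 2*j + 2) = 3*j^2 + j - 12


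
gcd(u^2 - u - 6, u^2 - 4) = u + 2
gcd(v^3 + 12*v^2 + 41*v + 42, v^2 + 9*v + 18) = v + 3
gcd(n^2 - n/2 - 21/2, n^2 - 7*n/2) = n - 7/2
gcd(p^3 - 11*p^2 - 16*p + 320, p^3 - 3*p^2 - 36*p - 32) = p - 8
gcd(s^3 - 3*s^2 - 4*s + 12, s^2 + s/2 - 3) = s + 2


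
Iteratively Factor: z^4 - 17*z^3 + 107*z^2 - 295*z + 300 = (z - 5)*(z^3 - 12*z^2 + 47*z - 60) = (z - 5)*(z - 3)*(z^2 - 9*z + 20) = (z - 5)*(z - 4)*(z - 3)*(z - 5)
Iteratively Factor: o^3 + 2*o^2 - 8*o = (o - 2)*(o^2 + 4*o) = o*(o - 2)*(o + 4)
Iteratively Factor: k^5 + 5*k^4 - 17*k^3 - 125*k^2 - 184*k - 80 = (k + 1)*(k^4 + 4*k^3 - 21*k^2 - 104*k - 80) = (k + 1)^2*(k^3 + 3*k^2 - 24*k - 80) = (k + 1)^2*(k + 4)*(k^2 - k - 20) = (k - 5)*(k + 1)^2*(k + 4)*(k + 4)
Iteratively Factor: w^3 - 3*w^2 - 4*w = (w - 4)*(w^2 + w) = (w - 4)*(w + 1)*(w)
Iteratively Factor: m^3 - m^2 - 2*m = (m)*(m^2 - m - 2) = m*(m - 2)*(m + 1)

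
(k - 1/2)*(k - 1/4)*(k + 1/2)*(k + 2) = k^4 + 7*k^3/4 - 3*k^2/4 - 7*k/16 + 1/8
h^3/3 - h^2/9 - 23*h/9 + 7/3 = (h/3 + 1)*(h - 7/3)*(h - 1)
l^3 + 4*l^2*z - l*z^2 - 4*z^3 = (l - z)*(l + z)*(l + 4*z)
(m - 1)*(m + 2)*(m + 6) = m^3 + 7*m^2 + 4*m - 12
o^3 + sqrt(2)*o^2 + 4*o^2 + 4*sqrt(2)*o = o*(o + 4)*(o + sqrt(2))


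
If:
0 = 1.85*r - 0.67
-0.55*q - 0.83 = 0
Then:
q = -1.51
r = 0.36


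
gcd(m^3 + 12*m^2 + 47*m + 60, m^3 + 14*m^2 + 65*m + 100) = m^2 + 9*m + 20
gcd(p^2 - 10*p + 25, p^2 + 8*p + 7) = 1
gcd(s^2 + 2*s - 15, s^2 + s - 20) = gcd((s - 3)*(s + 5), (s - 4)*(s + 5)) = s + 5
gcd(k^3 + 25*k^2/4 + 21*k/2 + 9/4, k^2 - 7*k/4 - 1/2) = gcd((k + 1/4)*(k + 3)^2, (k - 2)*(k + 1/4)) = k + 1/4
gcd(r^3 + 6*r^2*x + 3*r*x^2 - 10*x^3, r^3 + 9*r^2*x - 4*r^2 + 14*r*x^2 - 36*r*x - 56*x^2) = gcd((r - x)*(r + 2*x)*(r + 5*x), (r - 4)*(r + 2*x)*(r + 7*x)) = r + 2*x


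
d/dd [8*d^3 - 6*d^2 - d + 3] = 24*d^2 - 12*d - 1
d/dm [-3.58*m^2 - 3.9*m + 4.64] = -7.16*m - 3.9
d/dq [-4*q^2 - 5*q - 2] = -8*q - 5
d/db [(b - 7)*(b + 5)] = 2*b - 2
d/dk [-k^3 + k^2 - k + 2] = -3*k^2 + 2*k - 1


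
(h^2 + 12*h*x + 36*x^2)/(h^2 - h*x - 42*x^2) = (-h - 6*x)/(-h + 7*x)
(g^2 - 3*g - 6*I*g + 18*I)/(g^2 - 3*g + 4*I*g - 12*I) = (g - 6*I)/(g + 4*I)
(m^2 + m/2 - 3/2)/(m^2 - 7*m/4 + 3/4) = 2*(2*m + 3)/(4*m - 3)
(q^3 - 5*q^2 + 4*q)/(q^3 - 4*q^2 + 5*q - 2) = q*(q - 4)/(q^2 - 3*q + 2)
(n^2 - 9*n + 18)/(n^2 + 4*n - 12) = (n^2 - 9*n + 18)/(n^2 + 4*n - 12)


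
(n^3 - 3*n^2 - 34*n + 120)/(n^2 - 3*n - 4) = (n^2 + n - 30)/(n + 1)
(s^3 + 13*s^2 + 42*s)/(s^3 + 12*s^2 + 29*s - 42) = s/(s - 1)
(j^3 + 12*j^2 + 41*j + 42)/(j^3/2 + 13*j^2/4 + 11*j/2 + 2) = 4*(j^2 + 10*j + 21)/(2*j^2 + 9*j + 4)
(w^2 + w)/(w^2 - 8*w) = (w + 1)/(w - 8)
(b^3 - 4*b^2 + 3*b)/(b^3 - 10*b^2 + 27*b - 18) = b/(b - 6)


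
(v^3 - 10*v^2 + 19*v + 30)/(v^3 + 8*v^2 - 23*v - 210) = (v^2 - 5*v - 6)/(v^2 + 13*v + 42)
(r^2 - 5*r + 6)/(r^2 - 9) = (r - 2)/(r + 3)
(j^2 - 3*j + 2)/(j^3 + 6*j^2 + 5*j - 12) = (j - 2)/(j^2 + 7*j + 12)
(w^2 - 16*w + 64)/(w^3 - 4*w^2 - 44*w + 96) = (w - 8)/(w^2 + 4*w - 12)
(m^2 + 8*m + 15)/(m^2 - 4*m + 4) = (m^2 + 8*m + 15)/(m^2 - 4*m + 4)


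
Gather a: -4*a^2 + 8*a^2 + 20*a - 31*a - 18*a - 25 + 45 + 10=4*a^2 - 29*a + 30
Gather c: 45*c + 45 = 45*c + 45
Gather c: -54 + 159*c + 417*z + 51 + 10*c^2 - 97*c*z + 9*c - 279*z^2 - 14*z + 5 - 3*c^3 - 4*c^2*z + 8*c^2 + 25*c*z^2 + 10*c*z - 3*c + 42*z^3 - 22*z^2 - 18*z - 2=-3*c^3 + c^2*(18 - 4*z) + c*(25*z^2 - 87*z + 165) + 42*z^3 - 301*z^2 + 385*z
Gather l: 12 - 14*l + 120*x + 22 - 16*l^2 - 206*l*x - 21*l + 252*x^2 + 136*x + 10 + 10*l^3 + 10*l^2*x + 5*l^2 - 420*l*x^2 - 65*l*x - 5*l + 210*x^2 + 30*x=10*l^3 + l^2*(10*x - 11) + l*(-420*x^2 - 271*x - 40) + 462*x^2 + 286*x + 44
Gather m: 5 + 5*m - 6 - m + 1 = 4*m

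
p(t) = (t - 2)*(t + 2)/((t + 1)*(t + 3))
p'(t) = -(t - 2)*(t + 2)/((t + 1)*(t + 3)^2) + (t - 2)/((t + 1)*(t + 3)) - (t - 2)*(t + 2)/((t + 1)^2*(t + 3)) + (t + 2)/((t + 1)*(t + 3)) = 2*(2*t^2 + 7*t + 8)/(t^4 + 8*t^3 + 22*t^2 + 24*t + 9)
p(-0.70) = -5.09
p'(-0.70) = 17.14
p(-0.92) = -18.95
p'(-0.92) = 234.95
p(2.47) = 0.11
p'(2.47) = 0.21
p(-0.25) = -1.91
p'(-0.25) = 3.00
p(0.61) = -0.62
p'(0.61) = 0.77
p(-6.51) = 1.98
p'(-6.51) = 0.25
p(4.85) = 0.43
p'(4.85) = 0.08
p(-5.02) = 2.61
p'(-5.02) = 0.71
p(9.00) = 0.64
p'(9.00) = 0.03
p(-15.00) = 1.32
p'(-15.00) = 0.03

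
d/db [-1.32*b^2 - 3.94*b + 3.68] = -2.64*b - 3.94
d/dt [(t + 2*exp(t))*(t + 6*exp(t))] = 8*t*exp(t) + 2*t + 24*exp(2*t) + 8*exp(t)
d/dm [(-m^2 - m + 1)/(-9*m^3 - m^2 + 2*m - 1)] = ((2*m + 1)*(9*m^3 + m^2 - 2*m + 1) - (m^2 + m - 1)*(27*m^2 + 2*m - 2))/(9*m^3 + m^2 - 2*m + 1)^2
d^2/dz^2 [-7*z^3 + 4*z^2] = 8 - 42*z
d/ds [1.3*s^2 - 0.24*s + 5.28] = 2.6*s - 0.24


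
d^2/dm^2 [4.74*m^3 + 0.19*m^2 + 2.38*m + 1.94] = 28.44*m + 0.38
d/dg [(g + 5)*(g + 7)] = 2*g + 12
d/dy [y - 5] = 1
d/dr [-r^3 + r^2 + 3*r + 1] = -3*r^2 + 2*r + 3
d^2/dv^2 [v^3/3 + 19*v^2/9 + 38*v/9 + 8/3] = 2*v + 38/9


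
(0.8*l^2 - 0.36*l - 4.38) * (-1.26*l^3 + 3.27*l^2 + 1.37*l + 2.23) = -1.008*l^5 + 3.0696*l^4 + 5.4376*l^3 - 13.0318*l^2 - 6.8034*l - 9.7674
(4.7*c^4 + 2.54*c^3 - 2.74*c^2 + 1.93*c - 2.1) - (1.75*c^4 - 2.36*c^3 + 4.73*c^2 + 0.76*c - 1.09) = 2.95*c^4 + 4.9*c^3 - 7.47*c^2 + 1.17*c - 1.01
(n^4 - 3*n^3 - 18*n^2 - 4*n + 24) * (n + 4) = n^5 + n^4 - 30*n^3 - 76*n^2 + 8*n + 96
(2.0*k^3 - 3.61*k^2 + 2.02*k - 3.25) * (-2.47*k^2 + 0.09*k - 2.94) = -4.94*k^5 + 9.0967*k^4 - 11.1943*k^3 + 18.8227*k^2 - 6.2313*k + 9.555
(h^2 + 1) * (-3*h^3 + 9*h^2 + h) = -3*h^5 + 9*h^4 - 2*h^3 + 9*h^2 + h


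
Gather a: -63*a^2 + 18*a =-63*a^2 + 18*a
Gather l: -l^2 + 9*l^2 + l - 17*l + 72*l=8*l^2 + 56*l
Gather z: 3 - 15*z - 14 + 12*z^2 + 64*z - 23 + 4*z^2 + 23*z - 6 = 16*z^2 + 72*z - 40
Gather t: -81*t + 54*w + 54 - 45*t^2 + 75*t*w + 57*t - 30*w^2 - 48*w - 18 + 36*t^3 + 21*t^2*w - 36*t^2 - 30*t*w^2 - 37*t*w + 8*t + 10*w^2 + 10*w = 36*t^3 + t^2*(21*w - 81) + t*(-30*w^2 + 38*w - 16) - 20*w^2 + 16*w + 36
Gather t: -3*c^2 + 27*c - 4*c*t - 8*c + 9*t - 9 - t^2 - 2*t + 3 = -3*c^2 + 19*c - t^2 + t*(7 - 4*c) - 6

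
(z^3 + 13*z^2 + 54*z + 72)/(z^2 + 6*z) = z + 7 + 12/z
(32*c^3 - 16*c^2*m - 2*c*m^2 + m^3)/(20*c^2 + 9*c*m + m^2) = (8*c^2 - 6*c*m + m^2)/(5*c + m)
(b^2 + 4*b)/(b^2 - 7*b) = (b + 4)/(b - 7)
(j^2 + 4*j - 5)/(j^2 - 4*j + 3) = (j + 5)/(j - 3)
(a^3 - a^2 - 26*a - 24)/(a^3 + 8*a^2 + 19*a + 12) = (a - 6)/(a + 3)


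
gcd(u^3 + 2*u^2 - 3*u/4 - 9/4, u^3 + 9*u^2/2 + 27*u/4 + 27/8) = u^2 + 3*u + 9/4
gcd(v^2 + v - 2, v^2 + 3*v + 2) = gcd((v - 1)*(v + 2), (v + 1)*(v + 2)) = v + 2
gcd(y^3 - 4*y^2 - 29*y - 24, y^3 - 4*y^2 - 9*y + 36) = y + 3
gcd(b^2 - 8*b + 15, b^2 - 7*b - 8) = 1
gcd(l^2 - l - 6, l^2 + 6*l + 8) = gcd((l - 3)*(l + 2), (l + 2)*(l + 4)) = l + 2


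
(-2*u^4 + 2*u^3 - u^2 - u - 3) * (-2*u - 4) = 4*u^5 + 4*u^4 - 6*u^3 + 6*u^2 + 10*u + 12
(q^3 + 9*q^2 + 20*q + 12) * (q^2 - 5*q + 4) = q^5 + 4*q^4 - 21*q^3 - 52*q^2 + 20*q + 48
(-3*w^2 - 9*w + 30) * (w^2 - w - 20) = -3*w^4 - 6*w^3 + 99*w^2 + 150*w - 600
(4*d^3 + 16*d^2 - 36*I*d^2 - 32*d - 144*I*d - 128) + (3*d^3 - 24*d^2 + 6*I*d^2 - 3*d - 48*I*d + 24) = 7*d^3 - 8*d^2 - 30*I*d^2 - 35*d - 192*I*d - 104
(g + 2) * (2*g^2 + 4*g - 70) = 2*g^3 + 8*g^2 - 62*g - 140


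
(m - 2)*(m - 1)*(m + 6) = m^3 + 3*m^2 - 16*m + 12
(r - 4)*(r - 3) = r^2 - 7*r + 12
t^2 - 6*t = t*(t - 6)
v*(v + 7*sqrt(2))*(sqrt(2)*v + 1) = sqrt(2)*v^3 + 15*v^2 + 7*sqrt(2)*v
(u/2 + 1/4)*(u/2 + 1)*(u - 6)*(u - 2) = u^4/4 - 11*u^3/8 - 7*u^2/4 + 11*u/2 + 3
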